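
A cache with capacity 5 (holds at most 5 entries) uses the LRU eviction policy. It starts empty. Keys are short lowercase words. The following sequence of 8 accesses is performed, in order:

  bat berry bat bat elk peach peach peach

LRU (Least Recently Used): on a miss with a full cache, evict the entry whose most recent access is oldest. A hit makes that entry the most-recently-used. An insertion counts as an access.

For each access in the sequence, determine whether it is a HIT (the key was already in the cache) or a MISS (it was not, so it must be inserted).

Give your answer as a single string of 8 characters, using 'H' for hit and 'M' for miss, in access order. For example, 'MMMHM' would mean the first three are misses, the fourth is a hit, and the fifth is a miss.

Answer: MMHHMMHH

Derivation:
LRU simulation (capacity=5):
  1. access bat: MISS. Cache (LRU->MRU): [bat]
  2. access berry: MISS. Cache (LRU->MRU): [bat berry]
  3. access bat: HIT. Cache (LRU->MRU): [berry bat]
  4. access bat: HIT. Cache (LRU->MRU): [berry bat]
  5. access elk: MISS. Cache (LRU->MRU): [berry bat elk]
  6. access peach: MISS. Cache (LRU->MRU): [berry bat elk peach]
  7. access peach: HIT. Cache (LRU->MRU): [berry bat elk peach]
  8. access peach: HIT. Cache (LRU->MRU): [berry bat elk peach]
Total: 4 hits, 4 misses, 0 evictions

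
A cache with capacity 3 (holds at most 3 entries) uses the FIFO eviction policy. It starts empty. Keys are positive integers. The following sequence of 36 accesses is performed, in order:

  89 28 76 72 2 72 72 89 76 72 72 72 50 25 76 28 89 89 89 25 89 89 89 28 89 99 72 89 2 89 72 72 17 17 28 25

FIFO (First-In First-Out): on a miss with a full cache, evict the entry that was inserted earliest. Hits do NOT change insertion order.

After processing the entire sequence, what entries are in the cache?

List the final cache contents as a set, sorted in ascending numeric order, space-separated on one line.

FIFO simulation (capacity=3):
  1. access 89: MISS. Cache (old->new): [89]
  2. access 28: MISS. Cache (old->new): [89 28]
  3. access 76: MISS. Cache (old->new): [89 28 76]
  4. access 72: MISS, evict 89. Cache (old->new): [28 76 72]
  5. access 2: MISS, evict 28. Cache (old->new): [76 72 2]
  6. access 72: HIT. Cache (old->new): [76 72 2]
  7. access 72: HIT. Cache (old->new): [76 72 2]
  8. access 89: MISS, evict 76. Cache (old->new): [72 2 89]
  9. access 76: MISS, evict 72. Cache (old->new): [2 89 76]
  10. access 72: MISS, evict 2. Cache (old->new): [89 76 72]
  11. access 72: HIT. Cache (old->new): [89 76 72]
  12. access 72: HIT. Cache (old->new): [89 76 72]
  13. access 50: MISS, evict 89. Cache (old->new): [76 72 50]
  14. access 25: MISS, evict 76. Cache (old->new): [72 50 25]
  15. access 76: MISS, evict 72. Cache (old->new): [50 25 76]
  16. access 28: MISS, evict 50. Cache (old->new): [25 76 28]
  17. access 89: MISS, evict 25. Cache (old->new): [76 28 89]
  18. access 89: HIT. Cache (old->new): [76 28 89]
  19. access 89: HIT. Cache (old->new): [76 28 89]
  20. access 25: MISS, evict 76. Cache (old->new): [28 89 25]
  21. access 89: HIT. Cache (old->new): [28 89 25]
  22. access 89: HIT. Cache (old->new): [28 89 25]
  23. access 89: HIT. Cache (old->new): [28 89 25]
  24. access 28: HIT. Cache (old->new): [28 89 25]
  25. access 89: HIT. Cache (old->new): [28 89 25]
  26. access 99: MISS, evict 28. Cache (old->new): [89 25 99]
  27. access 72: MISS, evict 89. Cache (old->new): [25 99 72]
  28. access 89: MISS, evict 25. Cache (old->new): [99 72 89]
  29. access 2: MISS, evict 99. Cache (old->new): [72 89 2]
  30. access 89: HIT. Cache (old->new): [72 89 2]
  31. access 72: HIT. Cache (old->new): [72 89 2]
  32. access 72: HIT. Cache (old->new): [72 89 2]
  33. access 17: MISS, evict 72. Cache (old->new): [89 2 17]
  34. access 17: HIT. Cache (old->new): [89 2 17]
  35. access 28: MISS, evict 89. Cache (old->new): [2 17 28]
  36. access 25: MISS, evict 2. Cache (old->new): [17 28 25]
Total: 15 hits, 21 misses, 18 evictions

Answer: 17 25 28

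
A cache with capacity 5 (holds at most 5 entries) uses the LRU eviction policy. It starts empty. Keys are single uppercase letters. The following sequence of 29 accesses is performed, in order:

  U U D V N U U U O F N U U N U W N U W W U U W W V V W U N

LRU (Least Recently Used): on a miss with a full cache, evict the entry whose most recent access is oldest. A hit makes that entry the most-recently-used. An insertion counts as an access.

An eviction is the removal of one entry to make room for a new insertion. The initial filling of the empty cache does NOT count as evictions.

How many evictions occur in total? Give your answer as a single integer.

LRU simulation (capacity=5):
  1. access U: MISS. Cache (LRU->MRU): [U]
  2. access U: HIT. Cache (LRU->MRU): [U]
  3. access D: MISS. Cache (LRU->MRU): [U D]
  4. access V: MISS. Cache (LRU->MRU): [U D V]
  5. access N: MISS. Cache (LRU->MRU): [U D V N]
  6. access U: HIT. Cache (LRU->MRU): [D V N U]
  7. access U: HIT. Cache (LRU->MRU): [D V N U]
  8. access U: HIT. Cache (LRU->MRU): [D V N U]
  9. access O: MISS. Cache (LRU->MRU): [D V N U O]
  10. access F: MISS, evict D. Cache (LRU->MRU): [V N U O F]
  11. access N: HIT. Cache (LRU->MRU): [V U O F N]
  12. access U: HIT. Cache (LRU->MRU): [V O F N U]
  13. access U: HIT. Cache (LRU->MRU): [V O F N U]
  14. access N: HIT. Cache (LRU->MRU): [V O F U N]
  15. access U: HIT. Cache (LRU->MRU): [V O F N U]
  16. access W: MISS, evict V. Cache (LRU->MRU): [O F N U W]
  17. access N: HIT. Cache (LRU->MRU): [O F U W N]
  18. access U: HIT. Cache (LRU->MRU): [O F W N U]
  19. access W: HIT. Cache (LRU->MRU): [O F N U W]
  20. access W: HIT. Cache (LRU->MRU): [O F N U W]
  21. access U: HIT. Cache (LRU->MRU): [O F N W U]
  22. access U: HIT. Cache (LRU->MRU): [O F N W U]
  23. access W: HIT. Cache (LRU->MRU): [O F N U W]
  24. access W: HIT. Cache (LRU->MRU): [O F N U W]
  25. access V: MISS, evict O. Cache (LRU->MRU): [F N U W V]
  26. access V: HIT. Cache (LRU->MRU): [F N U W V]
  27. access W: HIT. Cache (LRU->MRU): [F N U V W]
  28. access U: HIT. Cache (LRU->MRU): [F N V W U]
  29. access N: HIT. Cache (LRU->MRU): [F V W U N]
Total: 21 hits, 8 misses, 3 evictions

Answer: 3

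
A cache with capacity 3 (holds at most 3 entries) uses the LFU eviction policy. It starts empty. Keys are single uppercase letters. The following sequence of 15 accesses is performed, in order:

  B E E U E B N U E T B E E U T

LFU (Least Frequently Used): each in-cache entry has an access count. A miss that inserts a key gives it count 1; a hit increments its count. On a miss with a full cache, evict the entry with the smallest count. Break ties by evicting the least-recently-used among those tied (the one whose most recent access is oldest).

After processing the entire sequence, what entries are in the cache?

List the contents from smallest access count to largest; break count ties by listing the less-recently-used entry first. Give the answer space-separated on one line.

Answer: T B E

Derivation:
LFU simulation (capacity=3):
  1. access B: MISS. Cache: [B(c=1)]
  2. access E: MISS. Cache: [B(c=1) E(c=1)]
  3. access E: HIT, count now 2. Cache: [B(c=1) E(c=2)]
  4. access U: MISS. Cache: [B(c=1) U(c=1) E(c=2)]
  5. access E: HIT, count now 3. Cache: [B(c=1) U(c=1) E(c=3)]
  6. access B: HIT, count now 2. Cache: [U(c=1) B(c=2) E(c=3)]
  7. access N: MISS, evict U(c=1). Cache: [N(c=1) B(c=2) E(c=3)]
  8. access U: MISS, evict N(c=1). Cache: [U(c=1) B(c=2) E(c=3)]
  9. access E: HIT, count now 4. Cache: [U(c=1) B(c=2) E(c=4)]
  10. access T: MISS, evict U(c=1). Cache: [T(c=1) B(c=2) E(c=4)]
  11. access B: HIT, count now 3. Cache: [T(c=1) B(c=3) E(c=4)]
  12. access E: HIT, count now 5. Cache: [T(c=1) B(c=3) E(c=5)]
  13. access E: HIT, count now 6. Cache: [T(c=1) B(c=3) E(c=6)]
  14. access U: MISS, evict T(c=1). Cache: [U(c=1) B(c=3) E(c=6)]
  15. access T: MISS, evict U(c=1). Cache: [T(c=1) B(c=3) E(c=6)]
Total: 7 hits, 8 misses, 5 evictions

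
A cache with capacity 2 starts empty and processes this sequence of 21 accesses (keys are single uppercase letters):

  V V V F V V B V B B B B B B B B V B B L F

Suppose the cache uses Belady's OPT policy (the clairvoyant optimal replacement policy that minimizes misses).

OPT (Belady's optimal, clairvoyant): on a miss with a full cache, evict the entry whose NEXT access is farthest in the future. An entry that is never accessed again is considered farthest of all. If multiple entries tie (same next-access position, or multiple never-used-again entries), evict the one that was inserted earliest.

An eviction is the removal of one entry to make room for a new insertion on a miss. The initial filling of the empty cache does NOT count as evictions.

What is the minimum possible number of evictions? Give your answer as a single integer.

OPT (Belady) simulation (capacity=2):
  1. access V: MISS. Cache: [V]
  2. access V: HIT. Next use of V: step 3. Cache: [V]
  3. access V: HIT. Next use of V: step 5. Cache: [V]
  4. access F: MISS. Cache: [V F]
  5. access V: HIT. Next use of V: step 6. Cache: [V F]
  6. access V: HIT. Next use of V: step 8. Cache: [V F]
  7. access B: MISS, evict F (next use: step 21). Cache: [V B]
  8. access V: HIT. Next use of V: step 17. Cache: [V B]
  9. access B: HIT. Next use of B: step 10. Cache: [V B]
  10. access B: HIT. Next use of B: step 11. Cache: [V B]
  11. access B: HIT. Next use of B: step 12. Cache: [V B]
  12. access B: HIT. Next use of B: step 13. Cache: [V B]
  13. access B: HIT. Next use of B: step 14. Cache: [V B]
  14. access B: HIT. Next use of B: step 15. Cache: [V B]
  15. access B: HIT. Next use of B: step 16. Cache: [V B]
  16. access B: HIT. Next use of B: step 18. Cache: [V B]
  17. access V: HIT. Next use of V: never. Cache: [V B]
  18. access B: HIT. Next use of B: step 19. Cache: [V B]
  19. access B: HIT. Next use of B: never. Cache: [V B]
  20. access L: MISS, evict V (next use: never). Cache: [B L]
  21. access F: MISS, evict B (next use: never). Cache: [L F]
Total: 16 hits, 5 misses, 3 evictions

Answer: 3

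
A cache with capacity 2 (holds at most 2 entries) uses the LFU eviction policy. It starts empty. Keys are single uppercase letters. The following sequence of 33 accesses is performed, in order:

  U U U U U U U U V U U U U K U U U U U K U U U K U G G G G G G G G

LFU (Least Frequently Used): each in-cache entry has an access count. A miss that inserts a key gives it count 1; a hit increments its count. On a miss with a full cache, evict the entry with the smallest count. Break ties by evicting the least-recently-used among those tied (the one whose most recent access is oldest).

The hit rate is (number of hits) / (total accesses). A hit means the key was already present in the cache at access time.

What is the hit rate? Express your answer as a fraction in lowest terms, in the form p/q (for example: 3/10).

LFU simulation (capacity=2):
  1. access U: MISS. Cache: [U(c=1)]
  2. access U: HIT, count now 2. Cache: [U(c=2)]
  3. access U: HIT, count now 3. Cache: [U(c=3)]
  4. access U: HIT, count now 4. Cache: [U(c=4)]
  5. access U: HIT, count now 5. Cache: [U(c=5)]
  6. access U: HIT, count now 6. Cache: [U(c=6)]
  7. access U: HIT, count now 7. Cache: [U(c=7)]
  8. access U: HIT, count now 8. Cache: [U(c=8)]
  9. access V: MISS. Cache: [V(c=1) U(c=8)]
  10. access U: HIT, count now 9. Cache: [V(c=1) U(c=9)]
  11. access U: HIT, count now 10. Cache: [V(c=1) U(c=10)]
  12. access U: HIT, count now 11. Cache: [V(c=1) U(c=11)]
  13. access U: HIT, count now 12. Cache: [V(c=1) U(c=12)]
  14. access K: MISS, evict V(c=1). Cache: [K(c=1) U(c=12)]
  15. access U: HIT, count now 13. Cache: [K(c=1) U(c=13)]
  16. access U: HIT, count now 14. Cache: [K(c=1) U(c=14)]
  17. access U: HIT, count now 15. Cache: [K(c=1) U(c=15)]
  18. access U: HIT, count now 16. Cache: [K(c=1) U(c=16)]
  19. access U: HIT, count now 17. Cache: [K(c=1) U(c=17)]
  20. access K: HIT, count now 2. Cache: [K(c=2) U(c=17)]
  21. access U: HIT, count now 18. Cache: [K(c=2) U(c=18)]
  22. access U: HIT, count now 19. Cache: [K(c=2) U(c=19)]
  23. access U: HIT, count now 20. Cache: [K(c=2) U(c=20)]
  24. access K: HIT, count now 3. Cache: [K(c=3) U(c=20)]
  25. access U: HIT, count now 21. Cache: [K(c=3) U(c=21)]
  26. access G: MISS, evict K(c=3). Cache: [G(c=1) U(c=21)]
  27. access G: HIT, count now 2. Cache: [G(c=2) U(c=21)]
  28. access G: HIT, count now 3. Cache: [G(c=3) U(c=21)]
  29. access G: HIT, count now 4. Cache: [G(c=4) U(c=21)]
  30. access G: HIT, count now 5. Cache: [G(c=5) U(c=21)]
  31. access G: HIT, count now 6. Cache: [G(c=6) U(c=21)]
  32. access G: HIT, count now 7. Cache: [G(c=7) U(c=21)]
  33. access G: HIT, count now 8. Cache: [G(c=8) U(c=21)]
Total: 29 hits, 4 misses, 2 evictions

Hit rate = 29/33

Answer: 29/33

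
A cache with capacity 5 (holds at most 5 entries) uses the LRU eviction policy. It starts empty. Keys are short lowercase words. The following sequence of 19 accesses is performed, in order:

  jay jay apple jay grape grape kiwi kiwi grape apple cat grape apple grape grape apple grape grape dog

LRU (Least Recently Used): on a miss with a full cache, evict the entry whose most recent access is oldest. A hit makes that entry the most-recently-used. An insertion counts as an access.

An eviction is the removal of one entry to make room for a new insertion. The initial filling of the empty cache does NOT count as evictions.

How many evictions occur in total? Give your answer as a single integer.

LRU simulation (capacity=5):
  1. access jay: MISS. Cache (LRU->MRU): [jay]
  2. access jay: HIT. Cache (LRU->MRU): [jay]
  3. access apple: MISS. Cache (LRU->MRU): [jay apple]
  4. access jay: HIT. Cache (LRU->MRU): [apple jay]
  5. access grape: MISS. Cache (LRU->MRU): [apple jay grape]
  6. access grape: HIT. Cache (LRU->MRU): [apple jay grape]
  7. access kiwi: MISS. Cache (LRU->MRU): [apple jay grape kiwi]
  8. access kiwi: HIT. Cache (LRU->MRU): [apple jay grape kiwi]
  9. access grape: HIT. Cache (LRU->MRU): [apple jay kiwi grape]
  10. access apple: HIT. Cache (LRU->MRU): [jay kiwi grape apple]
  11. access cat: MISS. Cache (LRU->MRU): [jay kiwi grape apple cat]
  12. access grape: HIT. Cache (LRU->MRU): [jay kiwi apple cat grape]
  13. access apple: HIT. Cache (LRU->MRU): [jay kiwi cat grape apple]
  14. access grape: HIT. Cache (LRU->MRU): [jay kiwi cat apple grape]
  15. access grape: HIT. Cache (LRU->MRU): [jay kiwi cat apple grape]
  16. access apple: HIT. Cache (LRU->MRU): [jay kiwi cat grape apple]
  17. access grape: HIT. Cache (LRU->MRU): [jay kiwi cat apple grape]
  18. access grape: HIT. Cache (LRU->MRU): [jay kiwi cat apple grape]
  19. access dog: MISS, evict jay. Cache (LRU->MRU): [kiwi cat apple grape dog]
Total: 13 hits, 6 misses, 1 evictions

Answer: 1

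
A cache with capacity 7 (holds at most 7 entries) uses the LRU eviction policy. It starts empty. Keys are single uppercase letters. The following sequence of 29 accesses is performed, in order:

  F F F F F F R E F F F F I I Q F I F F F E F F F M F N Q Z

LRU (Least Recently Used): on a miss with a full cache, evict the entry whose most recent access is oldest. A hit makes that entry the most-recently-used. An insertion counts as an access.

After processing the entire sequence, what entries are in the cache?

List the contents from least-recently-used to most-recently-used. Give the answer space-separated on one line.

Answer: I E M F N Q Z

Derivation:
LRU simulation (capacity=7):
  1. access F: MISS. Cache (LRU->MRU): [F]
  2. access F: HIT. Cache (LRU->MRU): [F]
  3. access F: HIT. Cache (LRU->MRU): [F]
  4. access F: HIT. Cache (LRU->MRU): [F]
  5. access F: HIT. Cache (LRU->MRU): [F]
  6. access F: HIT. Cache (LRU->MRU): [F]
  7. access R: MISS. Cache (LRU->MRU): [F R]
  8. access E: MISS. Cache (LRU->MRU): [F R E]
  9. access F: HIT. Cache (LRU->MRU): [R E F]
  10. access F: HIT. Cache (LRU->MRU): [R E F]
  11. access F: HIT. Cache (LRU->MRU): [R E F]
  12. access F: HIT. Cache (LRU->MRU): [R E F]
  13. access I: MISS. Cache (LRU->MRU): [R E F I]
  14. access I: HIT. Cache (LRU->MRU): [R E F I]
  15. access Q: MISS. Cache (LRU->MRU): [R E F I Q]
  16. access F: HIT. Cache (LRU->MRU): [R E I Q F]
  17. access I: HIT. Cache (LRU->MRU): [R E Q F I]
  18. access F: HIT. Cache (LRU->MRU): [R E Q I F]
  19. access F: HIT. Cache (LRU->MRU): [R E Q I F]
  20. access F: HIT. Cache (LRU->MRU): [R E Q I F]
  21. access E: HIT. Cache (LRU->MRU): [R Q I F E]
  22. access F: HIT. Cache (LRU->MRU): [R Q I E F]
  23. access F: HIT. Cache (LRU->MRU): [R Q I E F]
  24. access F: HIT. Cache (LRU->MRU): [R Q I E F]
  25. access M: MISS. Cache (LRU->MRU): [R Q I E F M]
  26. access F: HIT. Cache (LRU->MRU): [R Q I E M F]
  27. access N: MISS. Cache (LRU->MRU): [R Q I E M F N]
  28. access Q: HIT. Cache (LRU->MRU): [R I E M F N Q]
  29. access Z: MISS, evict R. Cache (LRU->MRU): [I E M F N Q Z]
Total: 21 hits, 8 misses, 1 evictions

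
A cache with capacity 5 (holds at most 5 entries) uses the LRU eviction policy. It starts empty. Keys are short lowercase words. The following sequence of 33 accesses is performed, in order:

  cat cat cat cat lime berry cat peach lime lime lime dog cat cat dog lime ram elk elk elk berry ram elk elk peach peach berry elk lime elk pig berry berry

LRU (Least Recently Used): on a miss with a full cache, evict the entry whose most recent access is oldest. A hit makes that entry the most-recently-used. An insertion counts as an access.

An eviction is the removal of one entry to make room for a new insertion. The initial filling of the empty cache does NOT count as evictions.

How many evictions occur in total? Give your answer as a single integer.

LRU simulation (capacity=5):
  1. access cat: MISS. Cache (LRU->MRU): [cat]
  2. access cat: HIT. Cache (LRU->MRU): [cat]
  3. access cat: HIT. Cache (LRU->MRU): [cat]
  4. access cat: HIT. Cache (LRU->MRU): [cat]
  5. access lime: MISS. Cache (LRU->MRU): [cat lime]
  6. access berry: MISS. Cache (LRU->MRU): [cat lime berry]
  7. access cat: HIT. Cache (LRU->MRU): [lime berry cat]
  8. access peach: MISS. Cache (LRU->MRU): [lime berry cat peach]
  9. access lime: HIT. Cache (LRU->MRU): [berry cat peach lime]
  10. access lime: HIT. Cache (LRU->MRU): [berry cat peach lime]
  11. access lime: HIT. Cache (LRU->MRU): [berry cat peach lime]
  12. access dog: MISS. Cache (LRU->MRU): [berry cat peach lime dog]
  13. access cat: HIT. Cache (LRU->MRU): [berry peach lime dog cat]
  14. access cat: HIT. Cache (LRU->MRU): [berry peach lime dog cat]
  15. access dog: HIT. Cache (LRU->MRU): [berry peach lime cat dog]
  16. access lime: HIT. Cache (LRU->MRU): [berry peach cat dog lime]
  17. access ram: MISS, evict berry. Cache (LRU->MRU): [peach cat dog lime ram]
  18. access elk: MISS, evict peach. Cache (LRU->MRU): [cat dog lime ram elk]
  19. access elk: HIT. Cache (LRU->MRU): [cat dog lime ram elk]
  20. access elk: HIT. Cache (LRU->MRU): [cat dog lime ram elk]
  21. access berry: MISS, evict cat. Cache (LRU->MRU): [dog lime ram elk berry]
  22. access ram: HIT. Cache (LRU->MRU): [dog lime elk berry ram]
  23. access elk: HIT. Cache (LRU->MRU): [dog lime berry ram elk]
  24. access elk: HIT. Cache (LRU->MRU): [dog lime berry ram elk]
  25. access peach: MISS, evict dog. Cache (LRU->MRU): [lime berry ram elk peach]
  26. access peach: HIT. Cache (LRU->MRU): [lime berry ram elk peach]
  27. access berry: HIT. Cache (LRU->MRU): [lime ram elk peach berry]
  28. access elk: HIT. Cache (LRU->MRU): [lime ram peach berry elk]
  29. access lime: HIT. Cache (LRU->MRU): [ram peach berry elk lime]
  30. access elk: HIT. Cache (LRU->MRU): [ram peach berry lime elk]
  31. access pig: MISS, evict ram. Cache (LRU->MRU): [peach berry lime elk pig]
  32. access berry: HIT. Cache (LRU->MRU): [peach lime elk pig berry]
  33. access berry: HIT. Cache (LRU->MRU): [peach lime elk pig berry]
Total: 23 hits, 10 misses, 5 evictions

Answer: 5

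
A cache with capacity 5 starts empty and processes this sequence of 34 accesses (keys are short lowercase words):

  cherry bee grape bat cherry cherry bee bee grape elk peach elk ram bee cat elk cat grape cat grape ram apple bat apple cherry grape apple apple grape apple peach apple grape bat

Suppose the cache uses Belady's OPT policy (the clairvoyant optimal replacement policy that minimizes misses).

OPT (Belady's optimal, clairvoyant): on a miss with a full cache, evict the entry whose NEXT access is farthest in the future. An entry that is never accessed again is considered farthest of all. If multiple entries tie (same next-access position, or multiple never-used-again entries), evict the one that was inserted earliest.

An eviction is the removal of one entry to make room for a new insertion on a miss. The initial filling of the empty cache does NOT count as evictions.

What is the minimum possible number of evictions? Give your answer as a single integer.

Answer: 6

Derivation:
OPT (Belady) simulation (capacity=5):
  1. access cherry: MISS. Cache: [cherry]
  2. access bee: MISS. Cache: [cherry bee]
  3. access grape: MISS. Cache: [cherry bee grape]
  4. access bat: MISS. Cache: [cherry bee grape bat]
  5. access cherry: HIT. Next use of cherry: step 6. Cache: [cherry bee grape bat]
  6. access cherry: HIT. Next use of cherry: step 25. Cache: [cherry bee grape bat]
  7. access bee: HIT. Next use of bee: step 8. Cache: [cherry bee grape bat]
  8. access bee: HIT. Next use of bee: step 14. Cache: [cherry bee grape bat]
  9. access grape: HIT. Next use of grape: step 18. Cache: [cherry bee grape bat]
  10. access elk: MISS. Cache: [cherry bee grape bat elk]
  11. access peach: MISS, evict cherry (next use: step 25). Cache: [bee grape bat elk peach]
  12. access elk: HIT. Next use of elk: step 16. Cache: [bee grape bat elk peach]
  13. access ram: MISS, evict peach (next use: step 31). Cache: [bee grape bat elk ram]
  14. access bee: HIT. Next use of bee: never. Cache: [bee grape bat elk ram]
  15. access cat: MISS, evict bee (next use: never). Cache: [grape bat elk ram cat]
  16. access elk: HIT. Next use of elk: never. Cache: [grape bat elk ram cat]
  17. access cat: HIT. Next use of cat: step 19. Cache: [grape bat elk ram cat]
  18. access grape: HIT. Next use of grape: step 20. Cache: [grape bat elk ram cat]
  19. access cat: HIT. Next use of cat: never. Cache: [grape bat elk ram cat]
  20. access grape: HIT. Next use of grape: step 26. Cache: [grape bat elk ram cat]
  21. access ram: HIT. Next use of ram: never. Cache: [grape bat elk ram cat]
  22. access apple: MISS, evict elk (next use: never). Cache: [grape bat ram cat apple]
  23. access bat: HIT. Next use of bat: step 34. Cache: [grape bat ram cat apple]
  24. access apple: HIT. Next use of apple: step 27. Cache: [grape bat ram cat apple]
  25. access cherry: MISS, evict ram (next use: never). Cache: [grape bat cat apple cherry]
  26. access grape: HIT. Next use of grape: step 29. Cache: [grape bat cat apple cherry]
  27. access apple: HIT. Next use of apple: step 28. Cache: [grape bat cat apple cherry]
  28. access apple: HIT. Next use of apple: step 30. Cache: [grape bat cat apple cherry]
  29. access grape: HIT. Next use of grape: step 33. Cache: [grape bat cat apple cherry]
  30. access apple: HIT. Next use of apple: step 32. Cache: [grape bat cat apple cherry]
  31. access peach: MISS, evict cat (next use: never). Cache: [grape bat apple cherry peach]
  32. access apple: HIT. Next use of apple: never. Cache: [grape bat apple cherry peach]
  33. access grape: HIT. Next use of grape: never. Cache: [grape bat apple cherry peach]
  34. access bat: HIT. Next use of bat: never. Cache: [grape bat apple cherry peach]
Total: 23 hits, 11 misses, 6 evictions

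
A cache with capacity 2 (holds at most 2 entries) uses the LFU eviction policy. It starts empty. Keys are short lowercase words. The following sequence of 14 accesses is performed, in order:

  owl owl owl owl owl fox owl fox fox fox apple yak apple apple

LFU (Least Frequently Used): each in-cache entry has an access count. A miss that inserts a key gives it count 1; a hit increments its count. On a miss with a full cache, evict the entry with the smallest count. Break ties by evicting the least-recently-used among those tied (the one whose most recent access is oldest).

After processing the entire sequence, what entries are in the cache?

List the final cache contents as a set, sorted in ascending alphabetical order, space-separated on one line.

Answer: apple owl

Derivation:
LFU simulation (capacity=2):
  1. access owl: MISS. Cache: [owl(c=1)]
  2. access owl: HIT, count now 2. Cache: [owl(c=2)]
  3. access owl: HIT, count now 3. Cache: [owl(c=3)]
  4. access owl: HIT, count now 4. Cache: [owl(c=4)]
  5. access owl: HIT, count now 5. Cache: [owl(c=5)]
  6. access fox: MISS. Cache: [fox(c=1) owl(c=5)]
  7. access owl: HIT, count now 6. Cache: [fox(c=1) owl(c=6)]
  8. access fox: HIT, count now 2. Cache: [fox(c=2) owl(c=6)]
  9. access fox: HIT, count now 3. Cache: [fox(c=3) owl(c=6)]
  10. access fox: HIT, count now 4. Cache: [fox(c=4) owl(c=6)]
  11. access apple: MISS, evict fox(c=4). Cache: [apple(c=1) owl(c=6)]
  12. access yak: MISS, evict apple(c=1). Cache: [yak(c=1) owl(c=6)]
  13. access apple: MISS, evict yak(c=1). Cache: [apple(c=1) owl(c=6)]
  14. access apple: HIT, count now 2. Cache: [apple(c=2) owl(c=6)]
Total: 9 hits, 5 misses, 3 evictions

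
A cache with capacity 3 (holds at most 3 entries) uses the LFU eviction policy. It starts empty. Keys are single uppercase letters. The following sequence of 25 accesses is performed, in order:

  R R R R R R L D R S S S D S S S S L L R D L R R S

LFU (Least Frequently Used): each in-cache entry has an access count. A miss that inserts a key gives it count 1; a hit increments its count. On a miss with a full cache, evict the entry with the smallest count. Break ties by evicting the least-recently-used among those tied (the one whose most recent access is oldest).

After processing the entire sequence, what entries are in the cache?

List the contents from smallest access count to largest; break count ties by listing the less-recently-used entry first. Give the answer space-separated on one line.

Answer: L S R

Derivation:
LFU simulation (capacity=3):
  1. access R: MISS. Cache: [R(c=1)]
  2. access R: HIT, count now 2. Cache: [R(c=2)]
  3. access R: HIT, count now 3. Cache: [R(c=3)]
  4. access R: HIT, count now 4. Cache: [R(c=4)]
  5. access R: HIT, count now 5. Cache: [R(c=5)]
  6. access R: HIT, count now 6. Cache: [R(c=6)]
  7. access L: MISS. Cache: [L(c=1) R(c=6)]
  8. access D: MISS. Cache: [L(c=1) D(c=1) R(c=6)]
  9. access R: HIT, count now 7. Cache: [L(c=1) D(c=1) R(c=7)]
  10. access S: MISS, evict L(c=1). Cache: [D(c=1) S(c=1) R(c=7)]
  11. access S: HIT, count now 2. Cache: [D(c=1) S(c=2) R(c=7)]
  12. access S: HIT, count now 3. Cache: [D(c=1) S(c=3) R(c=7)]
  13. access D: HIT, count now 2. Cache: [D(c=2) S(c=3) R(c=7)]
  14. access S: HIT, count now 4. Cache: [D(c=2) S(c=4) R(c=7)]
  15. access S: HIT, count now 5. Cache: [D(c=2) S(c=5) R(c=7)]
  16. access S: HIT, count now 6. Cache: [D(c=2) S(c=6) R(c=7)]
  17. access S: HIT, count now 7. Cache: [D(c=2) R(c=7) S(c=7)]
  18. access L: MISS, evict D(c=2). Cache: [L(c=1) R(c=7) S(c=7)]
  19. access L: HIT, count now 2. Cache: [L(c=2) R(c=7) S(c=7)]
  20. access R: HIT, count now 8. Cache: [L(c=2) S(c=7) R(c=8)]
  21. access D: MISS, evict L(c=2). Cache: [D(c=1) S(c=7) R(c=8)]
  22. access L: MISS, evict D(c=1). Cache: [L(c=1) S(c=7) R(c=8)]
  23. access R: HIT, count now 9. Cache: [L(c=1) S(c=7) R(c=9)]
  24. access R: HIT, count now 10. Cache: [L(c=1) S(c=7) R(c=10)]
  25. access S: HIT, count now 8. Cache: [L(c=1) S(c=8) R(c=10)]
Total: 18 hits, 7 misses, 4 evictions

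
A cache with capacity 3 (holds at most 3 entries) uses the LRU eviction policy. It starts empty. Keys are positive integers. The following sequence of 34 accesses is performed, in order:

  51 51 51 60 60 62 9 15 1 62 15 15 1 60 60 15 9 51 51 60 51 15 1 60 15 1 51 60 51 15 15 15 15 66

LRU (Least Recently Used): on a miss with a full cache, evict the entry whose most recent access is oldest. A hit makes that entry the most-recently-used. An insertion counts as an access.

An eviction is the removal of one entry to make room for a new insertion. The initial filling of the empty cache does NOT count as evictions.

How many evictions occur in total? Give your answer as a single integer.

LRU simulation (capacity=3):
  1. access 51: MISS. Cache (LRU->MRU): [51]
  2. access 51: HIT. Cache (LRU->MRU): [51]
  3. access 51: HIT. Cache (LRU->MRU): [51]
  4. access 60: MISS. Cache (LRU->MRU): [51 60]
  5. access 60: HIT. Cache (LRU->MRU): [51 60]
  6. access 62: MISS. Cache (LRU->MRU): [51 60 62]
  7. access 9: MISS, evict 51. Cache (LRU->MRU): [60 62 9]
  8. access 15: MISS, evict 60. Cache (LRU->MRU): [62 9 15]
  9. access 1: MISS, evict 62. Cache (LRU->MRU): [9 15 1]
  10. access 62: MISS, evict 9. Cache (LRU->MRU): [15 1 62]
  11. access 15: HIT. Cache (LRU->MRU): [1 62 15]
  12. access 15: HIT. Cache (LRU->MRU): [1 62 15]
  13. access 1: HIT. Cache (LRU->MRU): [62 15 1]
  14. access 60: MISS, evict 62. Cache (LRU->MRU): [15 1 60]
  15. access 60: HIT. Cache (LRU->MRU): [15 1 60]
  16. access 15: HIT. Cache (LRU->MRU): [1 60 15]
  17. access 9: MISS, evict 1. Cache (LRU->MRU): [60 15 9]
  18. access 51: MISS, evict 60. Cache (LRU->MRU): [15 9 51]
  19. access 51: HIT. Cache (LRU->MRU): [15 9 51]
  20. access 60: MISS, evict 15. Cache (LRU->MRU): [9 51 60]
  21. access 51: HIT. Cache (LRU->MRU): [9 60 51]
  22. access 15: MISS, evict 9. Cache (LRU->MRU): [60 51 15]
  23. access 1: MISS, evict 60. Cache (LRU->MRU): [51 15 1]
  24. access 60: MISS, evict 51. Cache (LRU->MRU): [15 1 60]
  25. access 15: HIT. Cache (LRU->MRU): [1 60 15]
  26. access 1: HIT. Cache (LRU->MRU): [60 15 1]
  27. access 51: MISS, evict 60. Cache (LRU->MRU): [15 1 51]
  28. access 60: MISS, evict 15. Cache (LRU->MRU): [1 51 60]
  29. access 51: HIT. Cache (LRU->MRU): [1 60 51]
  30. access 15: MISS, evict 1. Cache (LRU->MRU): [60 51 15]
  31. access 15: HIT. Cache (LRU->MRU): [60 51 15]
  32. access 15: HIT. Cache (LRU->MRU): [60 51 15]
  33. access 15: HIT. Cache (LRU->MRU): [60 51 15]
  34. access 66: MISS, evict 60. Cache (LRU->MRU): [51 15 66]
Total: 16 hits, 18 misses, 15 evictions

Answer: 15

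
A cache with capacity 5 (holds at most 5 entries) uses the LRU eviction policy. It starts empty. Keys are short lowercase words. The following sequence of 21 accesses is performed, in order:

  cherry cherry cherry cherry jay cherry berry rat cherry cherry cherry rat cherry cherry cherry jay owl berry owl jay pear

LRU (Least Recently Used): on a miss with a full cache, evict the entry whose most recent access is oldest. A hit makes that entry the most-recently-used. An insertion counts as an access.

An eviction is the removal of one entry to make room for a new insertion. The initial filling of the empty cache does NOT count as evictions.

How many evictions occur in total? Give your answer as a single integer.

LRU simulation (capacity=5):
  1. access cherry: MISS. Cache (LRU->MRU): [cherry]
  2. access cherry: HIT. Cache (LRU->MRU): [cherry]
  3. access cherry: HIT. Cache (LRU->MRU): [cherry]
  4. access cherry: HIT. Cache (LRU->MRU): [cherry]
  5. access jay: MISS. Cache (LRU->MRU): [cherry jay]
  6. access cherry: HIT. Cache (LRU->MRU): [jay cherry]
  7. access berry: MISS. Cache (LRU->MRU): [jay cherry berry]
  8. access rat: MISS. Cache (LRU->MRU): [jay cherry berry rat]
  9. access cherry: HIT. Cache (LRU->MRU): [jay berry rat cherry]
  10. access cherry: HIT. Cache (LRU->MRU): [jay berry rat cherry]
  11. access cherry: HIT. Cache (LRU->MRU): [jay berry rat cherry]
  12. access rat: HIT. Cache (LRU->MRU): [jay berry cherry rat]
  13. access cherry: HIT. Cache (LRU->MRU): [jay berry rat cherry]
  14. access cherry: HIT. Cache (LRU->MRU): [jay berry rat cherry]
  15. access cherry: HIT. Cache (LRU->MRU): [jay berry rat cherry]
  16. access jay: HIT. Cache (LRU->MRU): [berry rat cherry jay]
  17. access owl: MISS. Cache (LRU->MRU): [berry rat cherry jay owl]
  18. access berry: HIT. Cache (LRU->MRU): [rat cherry jay owl berry]
  19. access owl: HIT. Cache (LRU->MRU): [rat cherry jay berry owl]
  20. access jay: HIT. Cache (LRU->MRU): [rat cherry berry owl jay]
  21. access pear: MISS, evict rat. Cache (LRU->MRU): [cherry berry owl jay pear]
Total: 15 hits, 6 misses, 1 evictions

Answer: 1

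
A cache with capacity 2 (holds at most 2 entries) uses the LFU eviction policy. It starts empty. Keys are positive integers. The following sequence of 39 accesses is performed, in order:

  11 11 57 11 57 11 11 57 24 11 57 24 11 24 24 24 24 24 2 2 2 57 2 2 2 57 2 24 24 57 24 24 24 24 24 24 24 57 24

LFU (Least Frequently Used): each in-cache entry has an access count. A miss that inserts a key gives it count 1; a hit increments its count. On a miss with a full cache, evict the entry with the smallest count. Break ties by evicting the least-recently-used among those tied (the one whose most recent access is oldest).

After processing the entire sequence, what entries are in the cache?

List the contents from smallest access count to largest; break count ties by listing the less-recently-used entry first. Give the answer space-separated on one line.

LFU simulation (capacity=2):
  1. access 11: MISS. Cache: [11(c=1)]
  2. access 11: HIT, count now 2. Cache: [11(c=2)]
  3. access 57: MISS. Cache: [57(c=1) 11(c=2)]
  4. access 11: HIT, count now 3. Cache: [57(c=1) 11(c=3)]
  5. access 57: HIT, count now 2. Cache: [57(c=2) 11(c=3)]
  6. access 11: HIT, count now 4. Cache: [57(c=2) 11(c=4)]
  7. access 11: HIT, count now 5. Cache: [57(c=2) 11(c=5)]
  8. access 57: HIT, count now 3. Cache: [57(c=3) 11(c=5)]
  9. access 24: MISS, evict 57(c=3). Cache: [24(c=1) 11(c=5)]
  10. access 11: HIT, count now 6. Cache: [24(c=1) 11(c=6)]
  11. access 57: MISS, evict 24(c=1). Cache: [57(c=1) 11(c=6)]
  12. access 24: MISS, evict 57(c=1). Cache: [24(c=1) 11(c=6)]
  13. access 11: HIT, count now 7. Cache: [24(c=1) 11(c=7)]
  14. access 24: HIT, count now 2. Cache: [24(c=2) 11(c=7)]
  15. access 24: HIT, count now 3. Cache: [24(c=3) 11(c=7)]
  16. access 24: HIT, count now 4. Cache: [24(c=4) 11(c=7)]
  17. access 24: HIT, count now 5. Cache: [24(c=5) 11(c=7)]
  18. access 24: HIT, count now 6. Cache: [24(c=6) 11(c=7)]
  19. access 2: MISS, evict 24(c=6). Cache: [2(c=1) 11(c=7)]
  20. access 2: HIT, count now 2. Cache: [2(c=2) 11(c=7)]
  21. access 2: HIT, count now 3. Cache: [2(c=3) 11(c=7)]
  22. access 57: MISS, evict 2(c=3). Cache: [57(c=1) 11(c=7)]
  23. access 2: MISS, evict 57(c=1). Cache: [2(c=1) 11(c=7)]
  24. access 2: HIT, count now 2. Cache: [2(c=2) 11(c=7)]
  25. access 2: HIT, count now 3. Cache: [2(c=3) 11(c=7)]
  26. access 57: MISS, evict 2(c=3). Cache: [57(c=1) 11(c=7)]
  27. access 2: MISS, evict 57(c=1). Cache: [2(c=1) 11(c=7)]
  28. access 24: MISS, evict 2(c=1). Cache: [24(c=1) 11(c=7)]
  29. access 24: HIT, count now 2. Cache: [24(c=2) 11(c=7)]
  30. access 57: MISS, evict 24(c=2). Cache: [57(c=1) 11(c=7)]
  31. access 24: MISS, evict 57(c=1). Cache: [24(c=1) 11(c=7)]
  32. access 24: HIT, count now 2. Cache: [24(c=2) 11(c=7)]
  33. access 24: HIT, count now 3. Cache: [24(c=3) 11(c=7)]
  34. access 24: HIT, count now 4. Cache: [24(c=4) 11(c=7)]
  35. access 24: HIT, count now 5. Cache: [24(c=5) 11(c=7)]
  36. access 24: HIT, count now 6. Cache: [24(c=6) 11(c=7)]
  37. access 24: HIT, count now 7. Cache: [11(c=7) 24(c=7)]
  38. access 57: MISS, evict 11(c=7). Cache: [57(c=1) 24(c=7)]
  39. access 24: HIT, count now 8. Cache: [57(c=1) 24(c=8)]
Total: 25 hits, 14 misses, 12 evictions

Answer: 57 24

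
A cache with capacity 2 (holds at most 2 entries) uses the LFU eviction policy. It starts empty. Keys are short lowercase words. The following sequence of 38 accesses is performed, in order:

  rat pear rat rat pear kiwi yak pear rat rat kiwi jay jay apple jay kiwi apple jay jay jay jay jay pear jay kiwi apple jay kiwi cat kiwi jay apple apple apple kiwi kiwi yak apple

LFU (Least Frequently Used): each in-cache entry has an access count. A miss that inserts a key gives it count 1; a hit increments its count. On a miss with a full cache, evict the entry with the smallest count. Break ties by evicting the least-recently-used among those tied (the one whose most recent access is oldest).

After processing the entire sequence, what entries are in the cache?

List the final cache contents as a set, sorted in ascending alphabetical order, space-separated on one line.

Answer: apple jay

Derivation:
LFU simulation (capacity=2):
  1. access rat: MISS. Cache: [rat(c=1)]
  2. access pear: MISS. Cache: [rat(c=1) pear(c=1)]
  3. access rat: HIT, count now 2. Cache: [pear(c=1) rat(c=2)]
  4. access rat: HIT, count now 3. Cache: [pear(c=1) rat(c=3)]
  5. access pear: HIT, count now 2. Cache: [pear(c=2) rat(c=3)]
  6. access kiwi: MISS, evict pear(c=2). Cache: [kiwi(c=1) rat(c=3)]
  7. access yak: MISS, evict kiwi(c=1). Cache: [yak(c=1) rat(c=3)]
  8. access pear: MISS, evict yak(c=1). Cache: [pear(c=1) rat(c=3)]
  9. access rat: HIT, count now 4. Cache: [pear(c=1) rat(c=4)]
  10. access rat: HIT, count now 5. Cache: [pear(c=1) rat(c=5)]
  11. access kiwi: MISS, evict pear(c=1). Cache: [kiwi(c=1) rat(c=5)]
  12. access jay: MISS, evict kiwi(c=1). Cache: [jay(c=1) rat(c=5)]
  13. access jay: HIT, count now 2. Cache: [jay(c=2) rat(c=5)]
  14. access apple: MISS, evict jay(c=2). Cache: [apple(c=1) rat(c=5)]
  15. access jay: MISS, evict apple(c=1). Cache: [jay(c=1) rat(c=5)]
  16. access kiwi: MISS, evict jay(c=1). Cache: [kiwi(c=1) rat(c=5)]
  17. access apple: MISS, evict kiwi(c=1). Cache: [apple(c=1) rat(c=5)]
  18. access jay: MISS, evict apple(c=1). Cache: [jay(c=1) rat(c=5)]
  19. access jay: HIT, count now 2. Cache: [jay(c=2) rat(c=5)]
  20. access jay: HIT, count now 3. Cache: [jay(c=3) rat(c=5)]
  21. access jay: HIT, count now 4. Cache: [jay(c=4) rat(c=5)]
  22. access jay: HIT, count now 5. Cache: [rat(c=5) jay(c=5)]
  23. access pear: MISS, evict rat(c=5). Cache: [pear(c=1) jay(c=5)]
  24. access jay: HIT, count now 6. Cache: [pear(c=1) jay(c=6)]
  25. access kiwi: MISS, evict pear(c=1). Cache: [kiwi(c=1) jay(c=6)]
  26. access apple: MISS, evict kiwi(c=1). Cache: [apple(c=1) jay(c=6)]
  27. access jay: HIT, count now 7. Cache: [apple(c=1) jay(c=7)]
  28. access kiwi: MISS, evict apple(c=1). Cache: [kiwi(c=1) jay(c=7)]
  29. access cat: MISS, evict kiwi(c=1). Cache: [cat(c=1) jay(c=7)]
  30. access kiwi: MISS, evict cat(c=1). Cache: [kiwi(c=1) jay(c=7)]
  31. access jay: HIT, count now 8. Cache: [kiwi(c=1) jay(c=8)]
  32. access apple: MISS, evict kiwi(c=1). Cache: [apple(c=1) jay(c=8)]
  33. access apple: HIT, count now 2. Cache: [apple(c=2) jay(c=8)]
  34. access apple: HIT, count now 3. Cache: [apple(c=3) jay(c=8)]
  35. access kiwi: MISS, evict apple(c=3). Cache: [kiwi(c=1) jay(c=8)]
  36. access kiwi: HIT, count now 2. Cache: [kiwi(c=2) jay(c=8)]
  37. access yak: MISS, evict kiwi(c=2). Cache: [yak(c=1) jay(c=8)]
  38. access apple: MISS, evict yak(c=1). Cache: [apple(c=1) jay(c=8)]
Total: 16 hits, 22 misses, 20 evictions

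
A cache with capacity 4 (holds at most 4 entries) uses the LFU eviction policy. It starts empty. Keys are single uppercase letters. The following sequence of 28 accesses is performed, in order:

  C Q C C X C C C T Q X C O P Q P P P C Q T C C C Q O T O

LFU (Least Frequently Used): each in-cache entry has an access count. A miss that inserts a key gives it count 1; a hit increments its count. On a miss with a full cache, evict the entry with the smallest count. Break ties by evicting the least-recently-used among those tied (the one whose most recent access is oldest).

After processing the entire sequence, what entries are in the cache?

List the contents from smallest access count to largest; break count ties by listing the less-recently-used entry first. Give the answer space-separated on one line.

Answer: O P Q C

Derivation:
LFU simulation (capacity=4):
  1. access C: MISS. Cache: [C(c=1)]
  2. access Q: MISS. Cache: [C(c=1) Q(c=1)]
  3. access C: HIT, count now 2. Cache: [Q(c=1) C(c=2)]
  4. access C: HIT, count now 3. Cache: [Q(c=1) C(c=3)]
  5. access X: MISS. Cache: [Q(c=1) X(c=1) C(c=3)]
  6. access C: HIT, count now 4. Cache: [Q(c=1) X(c=1) C(c=4)]
  7. access C: HIT, count now 5. Cache: [Q(c=1) X(c=1) C(c=5)]
  8. access C: HIT, count now 6. Cache: [Q(c=1) X(c=1) C(c=6)]
  9. access T: MISS. Cache: [Q(c=1) X(c=1) T(c=1) C(c=6)]
  10. access Q: HIT, count now 2. Cache: [X(c=1) T(c=1) Q(c=2) C(c=6)]
  11. access X: HIT, count now 2. Cache: [T(c=1) Q(c=2) X(c=2) C(c=6)]
  12. access C: HIT, count now 7. Cache: [T(c=1) Q(c=2) X(c=2) C(c=7)]
  13. access O: MISS, evict T(c=1). Cache: [O(c=1) Q(c=2) X(c=2) C(c=7)]
  14. access P: MISS, evict O(c=1). Cache: [P(c=1) Q(c=2) X(c=2) C(c=7)]
  15. access Q: HIT, count now 3. Cache: [P(c=1) X(c=2) Q(c=3) C(c=7)]
  16. access P: HIT, count now 2. Cache: [X(c=2) P(c=2) Q(c=3) C(c=7)]
  17. access P: HIT, count now 3. Cache: [X(c=2) Q(c=3) P(c=3) C(c=7)]
  18. access P: HIT, count now 4. Cache: [X(c=2) Q(c=3) P(c=4) C(c=7)]
  19. access C: HIT, count now 8. Cache: [X(c=2) Q(c=3) P(c=4) C(c=8)]
  20. access Q: HIT, count now 4. Cache: [X(c=2) P(c=4) Q(c=4) C(c=8)]
  21. access T: MISS, evict X(c=2). Cache: [T(c=1) P(c=4) Q(c=4) C(c=8)]
  22. access C: HIT, count now 9. Cache: [T(c=1) P(c=4) Q(c=4) C(c=9)]
  23. access C: HIT, count now 10. Cache: [T(c=1) P(c=4) Q(c=4) C(c=10)]
  24. access C: HIT, count now 11. Cache: [T(c=1) P(c=4) Q(c=4) C(c=11)]
  25. access Q: HIT, count now 5. Cache: [T(c=1) P(c=4) Q(c=5) C(c=11)]
  26. access O: MISS, evict T(c=1). Cache: [O(c=1) P(c=4) Q(c=5) C(c=11)]
  27. access T: MISS, evict O(c=1). Cache: [T(c=1) P(c=4) Q(c=5) C(c=11)]
  28. access O: MISS, evict T(c=1). Cache: [O(c=1) P(c=4) Q(c=5) C(c=11)]
Total: 18 hits, 10 misses, 6 evictions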